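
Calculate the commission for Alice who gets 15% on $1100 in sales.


Convert rate to decimal:
15% = 0.15
Multiply by sales:
$1100 x 0.15 = $165

$165


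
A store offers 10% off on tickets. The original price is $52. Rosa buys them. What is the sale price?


Calculate the discount amount:
10% of $52 = $5.20
Subtract from original:
$52 - $5.20 = $46.80

$46.80


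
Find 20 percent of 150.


Convert percentage to decimal:
20% = 0.2
Multiply:
150 x 0.2 = 30

30


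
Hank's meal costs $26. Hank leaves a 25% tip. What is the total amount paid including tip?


Calculate the tip:
25% of $26 = $6.50
Add tip to meal cost:
$26 + $6.50 = $32.50

$32.50


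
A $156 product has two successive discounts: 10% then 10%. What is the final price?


First discount:
10% of $156 = $15.60
Price after first discount:
$156 - $15.60 = $140.40
Second discount:
10% of $140.40 = $14.04
Final price:
$140.40 - $14.04 = $126.36

$126.36


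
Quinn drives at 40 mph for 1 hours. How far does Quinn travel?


Use the formula: distance = speed x time
Speed = 40 mph, Time = 1 hours
40 x 1 = 40 miles

40 miles


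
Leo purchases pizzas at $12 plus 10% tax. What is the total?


Calculate the tax:
10% of $12 = $1.20
Add tax to price:
$12 + $1.20 = $13.20

$13.20


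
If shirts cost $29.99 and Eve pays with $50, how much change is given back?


Start with the amount paid:
$50
Subtract the price:
$50 - $29.99 = $20.01

$20.01


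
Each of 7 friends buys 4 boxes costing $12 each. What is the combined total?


Cost per person:
4 x $12 = $48
Group total:
7 x $48 = $336

$336


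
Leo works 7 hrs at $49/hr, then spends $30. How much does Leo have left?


Calculate earnings:
7 x $49 = $343
Subtract spending:
$343 - $30 = $313

$313


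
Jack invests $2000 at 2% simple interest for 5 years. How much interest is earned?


Use the formula I = P x R x T / 100
P x R x T = 2000 x 2 x 5 = 20000
I = 20000 / 100 = $200

$200


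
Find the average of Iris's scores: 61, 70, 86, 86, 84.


Add the scores:
61 + 70 + 86 + 86 + 84 = 387
Divide by the number of tests:
387 / 5 = 77.4

77.4


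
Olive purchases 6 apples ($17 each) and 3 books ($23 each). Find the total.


Cost of apples:
6 x $17 = $102
Cost of books:
3 x $23 = $69
Add both:
$102 + $69 = $171

$171


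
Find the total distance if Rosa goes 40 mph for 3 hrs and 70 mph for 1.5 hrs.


Leg 1 distance:
40 x 3 = 120 miles
Leg 2 distance:
70 x 1.5 = 105 miles
Total distance:
120 + 105 = 225 miles

225 miles


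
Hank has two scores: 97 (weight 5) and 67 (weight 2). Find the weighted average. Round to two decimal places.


Weighted sum:
5 x 97 + 2 x 67 = 619
Total weight:
5 + 2 = 7
Weighted average:
619 / 7 = 88.4285... ≈ 88.43

88.43


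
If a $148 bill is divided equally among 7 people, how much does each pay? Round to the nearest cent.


Total bill: $148
Number of people: 7
Each pays: $148 / 7 = $21.1428... ≈ $21.14

$21.14


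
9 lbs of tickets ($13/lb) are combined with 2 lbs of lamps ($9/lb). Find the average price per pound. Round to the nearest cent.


Cost of tickets:
9 x $13 = $117
Cost of lamps:
2 x $9 = $18
Total cost: $117 + $18 = $135
Total weight: 11 lbs
Average: $135 / 11 = $12.2727... ≈ $12.27/lb

$12.27/lb


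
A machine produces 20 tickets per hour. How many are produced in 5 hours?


Production rate: 20 tickets per hour
Time: 5 hours
Total: 20 x 5 = 100 tickets

100 tickets


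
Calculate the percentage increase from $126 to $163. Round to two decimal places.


Find the absolute change:
|163 - 126| = 37
Divide by original and multiply by 100:
37 / 126 x 100 = 29.3650...% ≈ 29.37%

29.37%


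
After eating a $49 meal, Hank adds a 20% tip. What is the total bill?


Calculate the tip:
20% of $49 = $9.80
Add tip to meal cost:
$49 + $9.80 = $58.80

$58.80


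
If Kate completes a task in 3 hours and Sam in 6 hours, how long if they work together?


Kate's rate: 1/3 of the job per hour
Sam's rate: 1/6 of the job per hour
Combined rate: 1/3 + 1/6 = 1/2 per hour
Time = 1 / (1/2) = 2 hours

2 hours


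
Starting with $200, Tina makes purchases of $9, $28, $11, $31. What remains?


Add up expenses:
$9 + $28 + $11 + $31 = $79
Subtract from budget:
$200 - $79 = $121

$121


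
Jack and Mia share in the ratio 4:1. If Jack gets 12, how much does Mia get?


Find the multiplier:
12 / 4 = 3
Apply to Mia's share:
1 x 3 = 3

3


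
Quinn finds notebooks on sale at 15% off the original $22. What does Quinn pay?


Calculate the discount amount:
15% of $22 = $3.30
Subtract from original:
$22 - $3.30 = $18.70

$18.70


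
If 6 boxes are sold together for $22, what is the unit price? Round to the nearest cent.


Total cost: $22
Number of items: 6
Unit price: $22 / 6 = $3.6666... ≈ $3.67

$3.67


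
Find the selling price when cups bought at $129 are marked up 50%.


Calculate the markup amount:
50% of $129 = $64.50
Add to cost:
$129 + $64.50 = $193.50

$193.50


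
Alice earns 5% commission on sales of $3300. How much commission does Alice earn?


Convert rate to decimal:
5% = 0.05
Multiply by sales:
$3300 x 0.05 = $165

$165


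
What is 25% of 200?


Convert percentage to decimal:
25% = 0.25
Multiply:
200 x 0.25 = 50

50


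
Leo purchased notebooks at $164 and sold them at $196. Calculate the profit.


Selling price = $196
Cost price = $164
Profit = selling price - cost price:
Profit = $196 - $164 = $32

$32


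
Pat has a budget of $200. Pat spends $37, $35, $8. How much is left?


Add up expenses:
$37 + $35 + $8 = $80
Subtract from budget:
$200 - $80 = $120

$120


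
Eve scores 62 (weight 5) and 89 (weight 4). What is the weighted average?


Weighted sum:
5 x 62 + 4 x 89 = 666
Total weight:
5 + 4 = 9
Weighted average:
666 / 9 = 74

74


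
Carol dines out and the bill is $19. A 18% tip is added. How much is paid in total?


Calculate the tip:
18% of $19 = $3.42
Add tip to meal cost:
$19 + $3.42 = $22.42

$22.42


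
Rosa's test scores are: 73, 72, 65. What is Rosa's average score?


Add the scores:
73 + 72 + 65 = 210
Divide by the number of tests:
210 / 3 = 70

70


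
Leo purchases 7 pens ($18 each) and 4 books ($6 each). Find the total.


Cost of pens:
7 x $18 = $126
Cost of books:
4 x $6 = $24
Add both:
$126 + $24 = $150

$150


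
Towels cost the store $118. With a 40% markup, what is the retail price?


Calculate the markup amount:
40% of $118 = $47.20
Add to cost:
$118 + $47.20 = $165.20

$165.20


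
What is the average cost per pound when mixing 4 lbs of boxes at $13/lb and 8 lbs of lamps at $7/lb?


Cost of boxes:
4 x $13 = $52
Cost of lamps:
8 x $7 = $56
Total cost: $52 + $56 = $108
Total weight: 12 lbs
Average: $108 / 12 = $9/lb

$9/lb


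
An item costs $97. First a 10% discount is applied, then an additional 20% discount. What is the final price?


First discount:
10% of $97 = $9.70
Price after first discount:
$97 - $9.70 = $87.30
Second discount:
20% of $87.30 = $17.46
Final price:
$87.30 - $17.46 = $69.84

$69.84


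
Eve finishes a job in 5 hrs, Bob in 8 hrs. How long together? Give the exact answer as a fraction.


Eve's rate: 1/5 of the job per hour
Bob's rate: 1/8 of the job per hour
Combined rate: 1/5 + 1/8 = 13/40 per hour
Time = 1 / (13/40) = 40/13 hours (≈ 3.08 hours)

40/13 hours


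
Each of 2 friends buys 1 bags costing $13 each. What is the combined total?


Cost per person:
1 x $13 = $13
Group total:
2 x $13 = $26

$26


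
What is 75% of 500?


Convert percentage to decimal:
75% = 0.75
Multiply:
500 x 0.75 = 375

375


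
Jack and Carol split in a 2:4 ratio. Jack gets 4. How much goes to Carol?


Find the multiplier:
4 / 2 = 2
Apply to Carol's share:
4 x 2 = 8

8


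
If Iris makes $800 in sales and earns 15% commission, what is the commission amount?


Convert rate to decimal:
15% = 0.15
Multiply by sales:
$800 x 0.15 = $120

$120


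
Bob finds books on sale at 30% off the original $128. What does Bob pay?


Calculate the discount amount:
30% of $128 = $38.40
Subtract from original:
$128 - $38.40 = $89.60

$89.60


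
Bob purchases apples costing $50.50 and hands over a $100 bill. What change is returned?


Start with the amount paid:
$100
Subtract the price:
$100 - $50.50 = $49.50

$49.50


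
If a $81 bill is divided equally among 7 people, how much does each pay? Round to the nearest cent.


Total bill: $81
Number of people: 7
Each pays: $81 / 7 = $11.5714... ≈ $11.57

$11.57


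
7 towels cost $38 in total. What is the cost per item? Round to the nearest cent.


Total cost: $38
Number of items: 7
Unit price: $38 / 7 = $5.4285... ≈ $5.43

$5.43


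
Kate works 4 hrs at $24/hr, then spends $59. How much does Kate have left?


Calculate earnings:
4 x $24 = $96
Subtract spending:
$96 - $59 = $37

$37


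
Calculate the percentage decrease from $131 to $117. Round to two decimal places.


Find the absolute change:
|117 - 131| = 14
Divide by original and multiply by 100:
14 / 131 x 100 = 10.6870...% ≈ 10.69%

10.69%


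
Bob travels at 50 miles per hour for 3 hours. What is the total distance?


Use the formula: distance = speed x time
Speed = 50 mph, Time = 3 hours
50 x 3 = 150 miles

150 miles


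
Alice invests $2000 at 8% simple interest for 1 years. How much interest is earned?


Use the formula I = P x R x T / 100
P x R x T = 2000 x 8 x 1 = 16000
I = 16000 / 100 = $160

$160


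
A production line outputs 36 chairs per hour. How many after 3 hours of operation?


Production rate: 36 chairs per hour
Time: 3 hours
Total: 36 x 3 = 108 chairs

108 chairs


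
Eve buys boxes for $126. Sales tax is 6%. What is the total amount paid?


Calculate the tax:
6% of $126 = $7.56
Add tax to price:
$126 + $7.56 = $133.56

$133.56


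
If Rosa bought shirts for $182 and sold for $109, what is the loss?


Selling price = $109
Cost price = $182
Loss = cost price - selling price:
Loss = $182 - $109 = $73

$73


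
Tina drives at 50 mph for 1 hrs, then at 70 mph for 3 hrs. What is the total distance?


Leg 1 distance:
50 x 1 = 50 miles
Leg 2 distance:
70 x 3 = 210 miles
Total distance:
50 + 210 = 260 miles

260 miles


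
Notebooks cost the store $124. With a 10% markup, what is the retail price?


Calculate the markup amount:
10% of $124 = $12.40
Add to cost:
$124 + $12.40 = $136.40

$136.40


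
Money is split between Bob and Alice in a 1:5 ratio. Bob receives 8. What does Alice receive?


Find the multiplier:
8 / 1 = 8
Apply to Alice's share:
5 x 8 = 40

40


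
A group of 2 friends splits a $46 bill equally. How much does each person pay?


Total bill: $46
Number of people: 2
Each pays: $46 / 2 = $23

$23


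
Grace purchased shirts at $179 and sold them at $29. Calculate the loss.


Selling price = $29
Cost price = $179
Loss = cost price - selling price:
Loss = $179 - $29 = $150

$150


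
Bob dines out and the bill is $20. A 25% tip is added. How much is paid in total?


Calculate the tip:
25% of $20 = $5
Add tip to meal cost:
$20 + $5 = $25

$25


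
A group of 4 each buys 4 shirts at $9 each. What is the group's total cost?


Cost per person:
4 x $9 = $36
Group total:
4 x $36 = $144

$144


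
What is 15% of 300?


Convert percentage to decimal:
15% = 0.15
Multiply:
300 x 0.15 = 45

45


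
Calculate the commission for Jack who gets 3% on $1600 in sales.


Convert rate to decimal:
3% = 0.03
Multiply by sales:
$1600 x 0.03 = $48

$48


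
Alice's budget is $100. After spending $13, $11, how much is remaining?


Add up expenses:
$13 + $11 = $24
Subtract from budget:
$100 - $24 = $76

$76


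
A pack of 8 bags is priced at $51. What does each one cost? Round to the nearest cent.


Total cost: $51
Number of items: 8
Unit price: $51 / 8 = $6.375 ≈ $6.38

$6.38


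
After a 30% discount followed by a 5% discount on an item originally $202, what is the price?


First discount:
30% of $202 = $60.60
Price after first discount:
$202 - $60.60 = $141.40
Second discount:
5% of $141.40 = $7.07
Final price:
$141.40 - $7.07 = $134.33

$134.33


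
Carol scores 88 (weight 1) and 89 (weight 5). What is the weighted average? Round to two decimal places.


Weighted sum:
1 x 88 + 5 x 89 = 533
Total weight:
1 + 5 = 6
Weighted average:
533 / 6 = 88.8333... ≈ 88.83

88.83


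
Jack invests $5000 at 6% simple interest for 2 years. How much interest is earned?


Use the formula I = P x R x T / 100
P x R x T = 5000 x 6 x 2 = 60000
I = 60000 / 100 = $600

$600


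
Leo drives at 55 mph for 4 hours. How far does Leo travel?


Use the formula: distance = speed x time
Speed = 55 mph, Time = 4 hours
55 x 4 = 220 miles

220 miles


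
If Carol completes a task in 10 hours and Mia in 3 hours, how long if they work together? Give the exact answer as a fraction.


Carol's rate: 1/10 of the job per hour
Mia's rate: 1/3 of the job per hour
Combined rate: 1/10 + 1/3 = 13/30 per hour
Time = 1 / (13/30) = 30/13 hours (≈ 2.31 hours)

30/13 hours


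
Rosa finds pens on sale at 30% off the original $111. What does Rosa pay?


Calculate the discount amount:
30% of $111 = $33.30
Subtract from original:
$111 - $33.30 = $77.70

$77.70


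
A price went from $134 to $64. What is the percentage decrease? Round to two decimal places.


Find the absolute change:
|64 - 134| = 70
Divide by original and multiply by 100:
70 / 134 x 100 = 52.2388...% ≈ 52.24%

52.24%


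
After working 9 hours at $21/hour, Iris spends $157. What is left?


Calculate earnings:
9 x $21 = $189
Subtract spending:
$189 - $157 = $32

$32


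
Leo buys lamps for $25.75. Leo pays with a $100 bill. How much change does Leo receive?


Start with the amount paid:
$100
Subtract the price:
$100 - $25.75 = $74.25

$74.25


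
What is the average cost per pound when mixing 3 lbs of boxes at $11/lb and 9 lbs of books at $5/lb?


Cost of boxes:
3 x $11 = $33
Cost of books:
9 x $5 = $45
Total cost: $33 + $45 = $78
Total weight: 12 lbs
Average: $78 / 12 = $6.50/lb

$6.50/lb


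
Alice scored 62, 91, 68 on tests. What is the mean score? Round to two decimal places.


Add the scores:
62 + 91 + 68 = 221
Divide by the number of tests:
221 / 3 = 73.6666... ≈ 73.67

73.67


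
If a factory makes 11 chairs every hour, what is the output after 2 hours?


Production rate: 11 chairs per hour
Time: 2 hours
Total: 11 x 2 = 22 chairs

22 chairs


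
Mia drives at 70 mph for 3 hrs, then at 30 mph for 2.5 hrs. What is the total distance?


Leg 1 distance:
70 x 3 = 210 miles
Leg 2 distance:
30 x 2.5 = 75 miles
Total distance:
210 + 75 = 285 miles

285 miles


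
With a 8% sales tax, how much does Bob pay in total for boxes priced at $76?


Calculate the tax:
8% of $76 = $6.08
Add tax to price:
$76 + $6.08 = $82.08

$82.08


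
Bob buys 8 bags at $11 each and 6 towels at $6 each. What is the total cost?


Cost of bags:
8 x $11 = $88
Cost of towels:
6 x $6 = $36
Add both:
$88 + $36 = $124

$124


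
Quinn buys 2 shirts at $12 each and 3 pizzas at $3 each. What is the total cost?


Cost of shirts:
2 x $12 = $24
Cost of pizzas:
3 x $3 = $9
Add both:
$24 + $9 = $33

$33


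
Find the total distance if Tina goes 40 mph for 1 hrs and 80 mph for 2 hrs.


Leg 1 distance:
40 x 1 = 40 miles
Leg 2 distance:
80 x 2 = 160 miles
Total distance:
40 + 160 = 200 miles

200 miles


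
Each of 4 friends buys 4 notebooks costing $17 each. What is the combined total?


Cost per person:
4 x $17 = $68
Group total:
4 x $68 = $272

$272


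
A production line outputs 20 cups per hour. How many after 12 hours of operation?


Production rate: 20 cups per hour
Time: 12 hours
Total: 20 x 12 = 240 cups

240 cups


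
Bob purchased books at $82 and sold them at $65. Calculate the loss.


Selling price = $65
Cost price = $82
Loss = cost price - selling price:
Loss = $82 - $65 = $17

$17


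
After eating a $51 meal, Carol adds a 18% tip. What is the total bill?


Calculate the tip:
18% of $51 = $9.18
Add tip to meal cost:
$51 + $9.18 = $60.18

$60.18


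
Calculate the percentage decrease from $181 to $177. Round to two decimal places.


Find the absolute change:
|177 - 181| = 4
Divide by original and multiply by 100:
4 / 181 x 100 = 2.2099...% ≈ 2.21%

2.21%


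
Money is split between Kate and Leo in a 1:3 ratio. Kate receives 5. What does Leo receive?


Find the multiplier:
5 / 1 = 5
Apply to Leo's share:
3 x 5 = 15

15


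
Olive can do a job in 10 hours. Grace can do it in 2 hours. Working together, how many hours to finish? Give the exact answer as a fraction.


Olive's rate: 1/10 of the job per hour
Grace's rate: 1/2 of the job per hour
Combined rate: 1/10 + 1/2 = 3/5 per hour
Time = 1 / (3/5) = 5/3 hours (≈ 1.67 hours)

5/3 hours


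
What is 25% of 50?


Convert percentage to decimal:
25% = 0.25
Multiply:
50 x 0.25 = 12.5

12.5


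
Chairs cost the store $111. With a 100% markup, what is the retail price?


Calculate the markup amount:
100% of $111 = $111
Add to cost:
$111 + $111 = $222

$222


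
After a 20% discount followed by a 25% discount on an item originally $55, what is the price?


First discount:
20% of $55 = $11
Price after first discount:
$55 - $11 = $44
Second discount:
25% of $44 = $11
Final price:
$44 - $11 = $33

$33


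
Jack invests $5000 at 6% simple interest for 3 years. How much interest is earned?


Use the formula I = P x R x T / 100
P x R x T = 5000 x 6 x 3 = 90000
I = 90000 / 100 = $900

$900


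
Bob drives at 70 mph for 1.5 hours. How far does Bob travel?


Use the formula: distance = speed x time
Speed = 70 mph, Time = 1.5 hours
70 x 1.5 = 105 miles

105 miles


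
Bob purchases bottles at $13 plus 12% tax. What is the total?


Calculate the tax:
12% of $13 = $1.56
Add tax to price:
$13 + $1.56 = $14.56

$14.56


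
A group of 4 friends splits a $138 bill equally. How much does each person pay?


Total bill: $138
Number of people: 4
Each pays: $138 / 4 = $34.50

$34.50


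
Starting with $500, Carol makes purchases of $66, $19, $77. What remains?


Add up expenses:
$66 + $19 + $77 = $162
Subtract from budget:
$500 - $162 = $338

$338


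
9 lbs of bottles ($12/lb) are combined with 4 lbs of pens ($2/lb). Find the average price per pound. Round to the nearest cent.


Cost of bottles:
9 x $12 = $108
Cost of pens:
4 x $2 = $8
Total cost: $108 + $8 = $116
Total weight: 13 lbs
Average: $116 / 13 = $8.9230... ≈ $8.92/lb

$8.92/lb


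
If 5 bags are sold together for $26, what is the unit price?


Total cost: $26
Number of items: 5
Unit price: $26 / 5 = $5.20

$5.20


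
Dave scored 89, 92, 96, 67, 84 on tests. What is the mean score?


Add the scores:
89 + 92 + 96 + 67 + 84 = 428
Divide by the number of tests:
428 / 5 = 85.6

85.6


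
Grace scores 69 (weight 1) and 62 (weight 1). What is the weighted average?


Weighted sum:
1 x 69 + 1 x 62 = 131
Total weight:
1 + 1 = 2
Weighted average:
131 / 2 = 65.5

65.5


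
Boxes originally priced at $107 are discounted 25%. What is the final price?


Calculate the discount amount:
25% of $107 = $26.75
Subtract from original:
$107 - $26.75 = $80.25

$80.25


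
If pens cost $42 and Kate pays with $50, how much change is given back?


Start with the amount paid:
$50
Subtract the price:
$50 - $42 = $8

$8


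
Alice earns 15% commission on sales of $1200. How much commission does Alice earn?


Convert rate to decimal:
15% = 0.15
Multiply by sales:
$1200 x 0.15 = $180

$180


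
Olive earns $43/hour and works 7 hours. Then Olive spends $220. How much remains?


Calculate earnings:
7 x $43 = $301
Subtract spending:
$301 - $220 = $81

$81


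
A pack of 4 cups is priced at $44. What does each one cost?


Total cost: $44
Number of items: 4
Unit price: $44 / 4 = $11

$11


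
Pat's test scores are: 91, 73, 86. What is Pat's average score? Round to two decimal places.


Add the scores:
91 + 73 + 86 = 250
Divide by the number of tests:
250 / 3 = 83.3333... ≈ 83.33

83.33


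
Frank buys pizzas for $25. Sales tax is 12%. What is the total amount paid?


Calculate the tax:
12% of $25 = $3
Add tax to price:
$25 + $3 = $28

$28


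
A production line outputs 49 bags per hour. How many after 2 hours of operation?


Production rate: 49 bags per hour
Time: 2 hours
Total: 49 x 2 = 98 bags

98 bags


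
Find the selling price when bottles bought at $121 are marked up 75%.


Calculate the markup amount:
75% of $121 = $90.75
Add to cost:
$121 + $90.75 = $211.75

$211.75


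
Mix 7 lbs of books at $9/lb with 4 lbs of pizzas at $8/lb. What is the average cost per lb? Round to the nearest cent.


Cost of books:
7 x $9 = $63
Cost of pizzas:
4 x $8 = $32
Total cost: $63 + $32 = $95
Total weight: 11 lbs
Average: $95 / 11 = $8.6363... ≈ $8.64/lb

$8.64/lb


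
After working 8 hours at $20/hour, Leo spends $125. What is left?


Calculate earnings:
8 x $20 = $160
Subtract spending:
$160 - $125 = $35

$35


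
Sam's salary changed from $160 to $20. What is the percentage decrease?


Find the absolute change:
|20 - 160| = 140
Divide by original and multiply by 100:
140 / 160 x 100 = 87.5%

87.5%


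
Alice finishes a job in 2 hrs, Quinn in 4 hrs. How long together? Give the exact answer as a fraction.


Alice's rate: 1/2 of the job per hour
Quinn's rate: 1/4 of the job per hour
Combined rate: 1/2 + 1/4 = 3/4 per hour
Time = 1 / (3/4) = 4/3 hours (≈ 1.33 hours)

4/3 hours


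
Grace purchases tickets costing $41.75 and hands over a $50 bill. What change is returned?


Start with the amount paid:
$50
Subtract the price:
$50 - $41.75 = $8.25

$8.25


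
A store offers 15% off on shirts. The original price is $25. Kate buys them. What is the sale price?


Calculate the discount amount:
15% of $25 = $3.75
Subtract from original:
$25 - $3.75 = $21.25

$21.25


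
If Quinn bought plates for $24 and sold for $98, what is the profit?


Selling price = $98
Cost price = $24
Profit = selling price - cost price:
Profit = $98 - $24 = $74

$74


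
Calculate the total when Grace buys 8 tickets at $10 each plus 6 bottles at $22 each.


Cost of tickets:
8 x $10 = $80
Cost of bottles:
6 x $22 = $132
Add both:
$80 + $132 = $212

$212


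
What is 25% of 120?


Convert percentage to decimal:
25% = 0.25
Multiply:
120 x 0.25 = 30

30


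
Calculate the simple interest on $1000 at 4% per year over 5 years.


Use the formula I = P x R x T / 100
P x R x T = 1000 x 4 x 5 = 20000
I = 20000 / 100 = $200

$200


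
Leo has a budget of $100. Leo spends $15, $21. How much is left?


Add up expenses:
$15 + $21 = $36
Subtract from budget:
$100 - $36 = $64

$64


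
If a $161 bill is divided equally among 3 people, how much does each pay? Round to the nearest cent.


Total bill: $161
Number of people: 3
Each pays: $161 / 3 = $53.6666... ≈ $53.67

$53.67


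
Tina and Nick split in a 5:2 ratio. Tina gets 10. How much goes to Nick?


Find the multiplier:
10 / 5 = 2
Apply to Nick's share:
2 x 2 = 4

4


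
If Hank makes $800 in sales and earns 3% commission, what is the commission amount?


Convert rate to decimal:
3% = 0.03
Multiply by sales:
$800 x 0.03 = $24

$24


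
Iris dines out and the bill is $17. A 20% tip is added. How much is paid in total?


Calculate the tip:
20% of $17 = $3.40
Add tip to meal cost:
$17 + $3.40 = $20.40

$20.40


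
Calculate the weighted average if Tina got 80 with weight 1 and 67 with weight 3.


Weighted sum:
1 x 80 + 3 x 67 = 281
Total weight:
1 + 3 = 4
Weighted average:
281 / 4 = 70.25

70.25


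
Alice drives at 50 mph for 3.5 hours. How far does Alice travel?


Use the formula: distance = speed x time
Speed = 50 mph, Time = 3.5 hours
50 x 3.5 = 175 miles

175 miles


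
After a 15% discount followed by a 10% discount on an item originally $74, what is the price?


First discount:
15% of $74 = $11.10
Price after first discount:
$74 - $11.10 = $62.90
Second discount:
10% of $62.90 = $6.29
Final price:
$62.90 - $6.29 = $56.61

$56.61


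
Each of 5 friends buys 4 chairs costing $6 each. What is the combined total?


Cost per person:
4 x $6 = $24
Group total:
5 x $24 = $120

$120


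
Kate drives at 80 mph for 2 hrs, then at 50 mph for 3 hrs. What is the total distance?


Leg 1 distance:
80 x 2 = 160 miles
Leg 2 distance:
50 x 3 = 150 miles
Total distance:
160 + 150 = 310 miles

310 miles


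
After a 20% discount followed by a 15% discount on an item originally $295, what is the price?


First discount:
20% of $295 = $59
Price after first discount:
$295 - $59 = $236
Second discount:
15% of $236 = $35.40
Final price:
$236 - $35.40 = $200.60

$200.60


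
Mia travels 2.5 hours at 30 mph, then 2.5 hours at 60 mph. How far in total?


Leg 1 distance:
30 x 2.5 = 75 miles
Leg 2 distance:
60 x 2.5 = 150 miles
Total distance:
75 + 150 = 225 miles

225 miles


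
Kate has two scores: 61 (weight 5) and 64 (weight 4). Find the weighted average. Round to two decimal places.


Weighted sum:
5 x 61 + 4 x 64 = 561
Total weight:
5 + 4 = 9
Weighted average:
561 / 9 = 62.3333... ≈ 62.33

62.33


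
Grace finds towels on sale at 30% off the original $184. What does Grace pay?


Calculate the discount amount:
30% of $184 = $55.20
Subtract from original:
$184 - $55.20 = $128.80

$128.80


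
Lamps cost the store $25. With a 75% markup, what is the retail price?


Calculate the markup amount:
75% of $25 = $18.75
Add to cost:
$25 + $18.75 = $43.75

$43.75


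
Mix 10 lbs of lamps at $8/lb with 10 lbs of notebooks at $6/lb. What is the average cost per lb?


Cost of lamps:
10 x $8 = $80
Cost of notebooks:
10 x $6 = $60
Total cost: $80 + $60 = $140
Total weight: 20 lbs
Average: $140 / 20 = $7/lb

$7/lb


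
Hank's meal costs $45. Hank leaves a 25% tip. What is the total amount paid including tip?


Calculate the tip:
25% of $45 = $11.25
Add tip to meal cost:
$45 + $11.25 = $56.25

$56.25


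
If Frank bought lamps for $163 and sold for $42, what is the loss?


Selling price = $42
Cost price = $163
Loss = cost price - selling price:
Loss = $163 - $42 = $121

$121


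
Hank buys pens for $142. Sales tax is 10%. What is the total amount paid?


Calculate the tax:
10% of $142 = $14.20
Add tax to price:
$142 + $14.20 = $156.20

$156.20


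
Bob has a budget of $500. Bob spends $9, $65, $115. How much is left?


Add up expenses:
$9 + $65 + $115 = $189
Subtract from budget:
$500 - $189 = $311

$311


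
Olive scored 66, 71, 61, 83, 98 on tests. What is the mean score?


Add the scores:
66 + 71 + 61 + 83 + 98 = 379
Divide by the number of tests:
379 / 5 = 75.8

75.8


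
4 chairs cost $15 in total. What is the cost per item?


Total cost: $15
Number of items: 4
Unit price: $15 / 4 = $3.75

$3.75


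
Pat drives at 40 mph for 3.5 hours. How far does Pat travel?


Use the formula: distance = speed x time
Speed = 40 mph, Time = 3.5 hours
40 x 3.5 = 140 miles

140 miles


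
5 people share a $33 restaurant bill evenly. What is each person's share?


Total bill: $33
Number of people: 5
Each pays: $33 / 5 = $6.60

$6.60


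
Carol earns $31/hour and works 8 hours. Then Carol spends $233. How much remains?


Calculate earnings:
8 x $31 = $248
Subtract spending:
$248 - $233 = $15

$15


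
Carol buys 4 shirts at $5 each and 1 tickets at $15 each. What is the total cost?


Cost of shirts:
4 x $5 = $20
Cost of tickets:
1 x $15 = $15
Add both:
$20 + $15 = $35

$35


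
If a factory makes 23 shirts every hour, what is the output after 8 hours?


Production rate: 23 shirts per hour
Time: 8 hours
Total: 23 x 8 = 184 shirts

184 shirts


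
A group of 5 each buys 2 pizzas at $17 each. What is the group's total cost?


Cost per person:
2 x $17 = $34
Group total:
5 x $34 = $170

$170


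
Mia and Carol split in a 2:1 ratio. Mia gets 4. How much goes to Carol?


Find the multiplier:
4 / 2 = 2
Apply to Carol's share:
1 x 2 = 2

2


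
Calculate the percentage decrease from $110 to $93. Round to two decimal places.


Find the absolute change:
|93 - 110| = 17
Divide by original and multiply by 100:
17 / 110 x 100 = 15.4545...% ≈ 15.45%

15.45%


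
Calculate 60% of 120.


Convert percentage to decimal:
60% = 0.6
Multiply:
120 x 0.6 = 72

72


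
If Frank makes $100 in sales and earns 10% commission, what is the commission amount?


Convert rate to decimal:
10% = 0.1
Multiply by sales:
$100 x 0.1 = $10

$10


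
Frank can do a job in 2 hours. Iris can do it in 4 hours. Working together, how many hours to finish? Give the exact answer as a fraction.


Frank's rate: 1/2 of the job per hour
Iris's rate: 1/4 of the job per hour
Combined rate: 1/2 + 1/4 = 3/4 per hour
Time = 1 / (3/4) = 4/3 hours (≈ 1.33 hours)

4/3 hours


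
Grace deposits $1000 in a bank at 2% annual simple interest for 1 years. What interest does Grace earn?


Use the formula I = P x R x T / 100
P x R x T = 1000 x 2 x 1 = 2000
I = 2000 / 100 = $20

$20


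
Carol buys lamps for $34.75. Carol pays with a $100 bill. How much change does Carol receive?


Start with the amount paid:
$100
Subtract the price:
$100 - $34.75 = $65.25

$65.25


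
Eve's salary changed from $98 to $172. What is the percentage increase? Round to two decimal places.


Find the absolute change:
|172 - 98| = 74
Divide by original and multiply by 100:
74 / 98 x 100 = 75.5102...% ≈ 75.51%

75.51%


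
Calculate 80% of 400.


Convert percentage to decimal:
80% = 0.8
Multiply:
400 x 0.8 = 320

320


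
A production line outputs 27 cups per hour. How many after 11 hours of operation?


Production rate: 27 cups per hour
Time: 11 hours
Total: 27 x 11 = 297 cups

297 cups


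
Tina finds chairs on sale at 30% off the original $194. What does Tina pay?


Calculate the discount amount:
30% of $194 = $58.20
Subtract from original:
$194 - $58.20 = $135.80

$135.80


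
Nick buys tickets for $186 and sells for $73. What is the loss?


Selling price = $73
Cost price = $186
Loss = cost price - selling price:
Loss = $186 - $73 = $113

$113


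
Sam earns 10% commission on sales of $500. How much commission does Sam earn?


Convert rate to decimal:
10% = 0.1
Multiply by sales:
$500 x 0.1 = $50

$50


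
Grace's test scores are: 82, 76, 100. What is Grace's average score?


Add the scores:
82 + 76 + 100 = 258
Divide by the number of tests:
258 / 3 = 86

86


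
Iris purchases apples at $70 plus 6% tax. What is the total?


Calculate the tax:
6% of $70 = $4.20
Add tax to price:
$70 + $4.20 = $74.20

$74.20


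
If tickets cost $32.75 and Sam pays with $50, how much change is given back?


Start with the amount paid:
$50
Subtract the price:
$50 - $32.75 = $17.25

$17.25


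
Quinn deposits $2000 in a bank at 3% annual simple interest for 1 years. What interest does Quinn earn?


Use the formula I = P x R x T / 100
P x R x T = 2000 x 3 x 1 = 6000
I = 6000 / 100 = $60

$60


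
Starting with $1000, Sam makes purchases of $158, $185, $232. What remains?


Add up expenses:
$158 + $185 + $232 = $575
Subtract from budget:
$1000 - $575 = $425

$425


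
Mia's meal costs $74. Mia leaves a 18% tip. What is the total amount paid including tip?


Calculate the tip:
18% of $74 = $13.32
Add tip to meal cost:
$74 + $13.32 = $87.32

$87.32


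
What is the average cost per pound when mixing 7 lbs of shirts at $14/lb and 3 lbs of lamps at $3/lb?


Cost of shirts:
7 x $14 = $98
Cost of lamps:
3 x $3 = $9
Total cost: $98 + $9 = $107
Total weight: 10 lbs
Average: $107 / 10 = $10.70/lb

$10.70/lb


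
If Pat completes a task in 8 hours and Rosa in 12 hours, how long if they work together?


Pat's rate: 1/8 of the job per hour
Rosa's rate: 1/12 of the job per hour
Combined rate: 1/8 + 1/12 = 5/24 per hour
Time = 1 / (5/24) = 24/5 = 4.8 hours

4.8 hours


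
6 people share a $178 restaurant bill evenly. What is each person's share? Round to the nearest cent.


Total bill: $178
Number of people: 6
Each pays: $178 / 6 = $29.6666... ≈ $29.67

$29.67


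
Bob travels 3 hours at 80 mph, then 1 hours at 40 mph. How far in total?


Leg 1 distance:
80 x 3 = 240 miles
Leg 2 distance:
40 x 1 = 40 miles
Total distance:
240 + 40 = 280 miles

280 miles


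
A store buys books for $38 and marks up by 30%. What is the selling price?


Calculate the markup amount:
30% of $38 = $11.40
Add to cost:
$38 + $11.40 = $49.40

$49.40


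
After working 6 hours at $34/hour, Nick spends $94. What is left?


Calculate earnings:
6 x $34 = $204
Subtract spending:
$204 - $94 = $110

$110


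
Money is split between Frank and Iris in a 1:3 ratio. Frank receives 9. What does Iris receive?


Find the multiplier:
9 / 1 = 9
Apply to Iris's share:
3 x 9 = 27

27


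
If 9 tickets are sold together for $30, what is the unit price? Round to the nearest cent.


Total cost: $30
Number of items: 9
Unit price: $30 / 9 = $3.3333... ≈ $3.33

$3.33


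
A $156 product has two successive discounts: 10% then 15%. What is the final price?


First discount:
10% of $156 = $15.60
Price after first discount:
$156 - $15.60 = $140.40
Second discount:
15% of $140.40 = $21.06
Final price:
$140.40 - $21.06 = $119.34

$119.34


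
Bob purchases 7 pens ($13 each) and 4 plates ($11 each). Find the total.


Cost of pens:
7 x $13 = $91
Cost of plates:
4 x $11 = $44
Add both:
$91 + $44 = $135

$135


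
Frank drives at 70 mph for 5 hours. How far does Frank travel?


Use the formula: distance = speed x time
Speed = 70 mph, Time = 5 hours
70 x 5 = 350 miles

350 miles


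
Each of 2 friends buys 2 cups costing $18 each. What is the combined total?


Cost per person:
2 x $18 = $36
Group total:
2 x $36 = $72

$72


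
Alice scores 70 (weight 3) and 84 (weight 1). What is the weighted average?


Weighted sum:
3 x 70 + 1 x 84 = 294
Total weight:
3 + 1 = 4
Weighted average:
294 / 4 = 73.5

73.5


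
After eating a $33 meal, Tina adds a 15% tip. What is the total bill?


Calculate the tip:
15% of $33 = $4.95
Add tip to meal cost:
$33 + $4.95 = $37.95

$37.95


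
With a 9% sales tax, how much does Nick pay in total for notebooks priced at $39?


Calculate the tax:
9% of $39 = $3.51
Add tax to price:
$39 + $3.51 = $42.51

$42.51


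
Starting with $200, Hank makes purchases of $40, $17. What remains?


Add up expenses:
$40 + $17 = $57
Subtract from budget:
$200 - $57 = $143

$143


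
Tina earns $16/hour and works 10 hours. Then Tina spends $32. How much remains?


Calculate earnings:
10 x $16 = $160
Subtract spending:
$160 - $32 = $128

$128


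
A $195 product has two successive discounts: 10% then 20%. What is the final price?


First discount:
10% of $195 = $19.50
Price after first discount:
$195 - $19.50 = $175.50
Second discount:
20% of $175.50 = $35.10
Final price:
$175.50 - $35.10 = $140.40

$140.40


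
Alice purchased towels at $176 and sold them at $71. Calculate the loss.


Selling price = $71
Cost price = $176
Loss = cost price - selling price:
Loss = $176 - $71 = $105

$105


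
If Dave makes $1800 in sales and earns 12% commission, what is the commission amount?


Convert rate to decimal:
12% = 0.12
Multiply by sales:
$1800 x 0.12 = $216

$216


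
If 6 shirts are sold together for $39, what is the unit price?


Total cost: $39
Number of items: 6
Unit price: $39 / 6 = $6.50

$6.50


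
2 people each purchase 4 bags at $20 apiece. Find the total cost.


Cost per person:
4 x $20 = $80
Group total:
2 x $80 = $160

$160


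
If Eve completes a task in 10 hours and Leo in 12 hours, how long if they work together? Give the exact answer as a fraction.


Eve's rate: 1/10 of the job per hour
Leo's rate: 1/12 of the job per hour
Combined rate: 1/10 + 1/12 = 11/60 per hour
Time = 1 / (11/60) = 60/11 hours (≈ 5.45 hours)

60/11 hours


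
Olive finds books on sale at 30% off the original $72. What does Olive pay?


Calculate the discount amount:
30% of $72 = $21.60
Subtract from original:
$72 - $21.60 = $50.40

$50.40


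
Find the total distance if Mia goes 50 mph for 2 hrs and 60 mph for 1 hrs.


Leg 1 distance:
50 x 2 = 100 miles
Leg 2 distance:
60 x 1 = 60 miles
Total distance:
100 + 60 = 160 miles

160 miles


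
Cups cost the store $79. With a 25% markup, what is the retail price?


Calculate the markup amount:
25% of $79 = $19.75
Add to cost:
$79 + $19.75 = $98.75

$98.75


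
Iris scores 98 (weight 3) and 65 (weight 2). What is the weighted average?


Weighted sum:
3 x 98 + 2 x 65 = 424
Total weight:
3 + 2 = 5
Weighted average:
424 / 5 = 84.8

84.8


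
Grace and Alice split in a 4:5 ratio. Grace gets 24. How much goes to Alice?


Find the multiplier:
24 / 4 = 6
Apply to Alice's share:
5 x 6 = 30

30


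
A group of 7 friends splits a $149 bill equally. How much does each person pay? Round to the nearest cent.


Total bill: $149
Number of people: 7
Each pays: $149 / 7 = $21.2857... ≈ $21.29

$21.29


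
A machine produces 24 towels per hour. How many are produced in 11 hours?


Production rate: 24 towels per hour
Time: 11 hours
Total: 24 x 11 = 264 towels

264 towels


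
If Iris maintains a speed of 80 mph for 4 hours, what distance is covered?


Use the formula: distance = speed x time
Speed = 80 mph, Time = 4 hours
80 x 4 = 320 miles

320 miles


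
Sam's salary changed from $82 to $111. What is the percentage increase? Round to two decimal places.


Find the absolute change:
|111 - 82| = 29
Divide by original and multiply by 100:
29 / 82 x 100 = 35.3658...% ≈ 35.37%

35.37%


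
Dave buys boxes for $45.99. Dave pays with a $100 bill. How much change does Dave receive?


Start with the amount paid:
$100
Subtract the price:
$100 - $45.99 = $54.01

$54.01


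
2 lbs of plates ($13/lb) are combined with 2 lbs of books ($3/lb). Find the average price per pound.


Cost of plates:
2 x $13 = $26
Cost of books:
2 x $3 = $6
Total cost: $26 + $6 = $32
Total weight: 4 lbs
Average: $32 / 4 = $8/lb

$8/lb


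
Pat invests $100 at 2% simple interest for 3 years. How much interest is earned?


Use the formula I = P x R x T / 100
P x R x T = 100 x 2 x 3 = 600
I = 600 / 100 = $6

$6


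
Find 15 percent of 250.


Convert percentage to decimal:
15% = 0.15
Multiply:
250 x 0.15 = 37.5

37.5


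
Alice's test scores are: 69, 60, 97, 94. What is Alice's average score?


Add the scores:
69 + 60 + 97 + 94 = 320
Divide by the number of tests:
320 / 4 = 80

80


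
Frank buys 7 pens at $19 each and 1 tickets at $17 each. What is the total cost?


Cost of pens:
7 x $19 = $133
Cost of tickets:
1 x $17 = $17
Add both:
$133 + $17 = $150

$150


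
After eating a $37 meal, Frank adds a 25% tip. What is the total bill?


Calculate the tip:
25% of $37 = $9.25
Add tip to meal cost:
$37 + $9.25 = $46.25

$46.25


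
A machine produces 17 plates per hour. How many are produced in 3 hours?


Production rate: 17 plates per hour
Time: 3 hours
Total: 17 x 3 = 51 plates

51 plates


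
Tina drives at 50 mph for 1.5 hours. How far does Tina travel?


Use the formula: distance = speed x time
Speed = 50 mph, Time = 1.5 hours
50 x 1.5 = 75 miles

75 miles


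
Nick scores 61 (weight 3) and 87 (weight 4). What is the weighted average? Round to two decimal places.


Weighted sum:
3 x 61 + 4 x 87 = 531
Total weight:
3 + 4 = 7
Weighted average:
531 / 7 = 75.8571... ≈ 75.86

75.86
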